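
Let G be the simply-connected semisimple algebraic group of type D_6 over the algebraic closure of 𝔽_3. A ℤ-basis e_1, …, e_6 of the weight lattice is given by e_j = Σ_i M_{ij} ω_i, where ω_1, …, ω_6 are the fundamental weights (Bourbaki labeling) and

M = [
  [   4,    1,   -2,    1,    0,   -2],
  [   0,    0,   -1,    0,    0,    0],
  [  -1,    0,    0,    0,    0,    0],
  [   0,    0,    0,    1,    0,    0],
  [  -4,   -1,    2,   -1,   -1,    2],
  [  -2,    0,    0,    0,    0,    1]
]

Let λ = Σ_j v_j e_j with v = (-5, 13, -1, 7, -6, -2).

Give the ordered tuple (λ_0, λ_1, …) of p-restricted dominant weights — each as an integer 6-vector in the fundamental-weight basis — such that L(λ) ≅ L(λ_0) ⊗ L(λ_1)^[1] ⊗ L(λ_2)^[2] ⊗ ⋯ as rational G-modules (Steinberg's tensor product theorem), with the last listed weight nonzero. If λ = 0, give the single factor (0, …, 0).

Compute c_i = Σ_j M_{ij} v_j with v = (-5, 13, -1, 7, -6, -2):
  c_1 = (4)·(-5) + 1·13 + (-2)·(-1) + 1·7 + (0)·(-6) + (-2)·(-2) = 6
  c_2 = (0)·(-5) + 0·13 + (-1)·(-1) + 0·7 + (0)·(-6) + (0)·(-2) = 1
  c_3 = (-1)·(-5) + 0·13 + (0)·(-1) + 0·7 + (0)·(-6) + (0)·(-2) = 5
  c_4 = (0)·(-5) + 0·13 + (0)·(-1) + 1·7 + (0)·(-6) + (0)·(-2) = 7
  c_5 = (-4)·(-5) + (-1)·(13) + (2)·(-1) + (-1)·(7) + (-1)·(-6) + (2)·(-2) = 0
  c_6 = (-2)·(-5) + 0·13 + (0)·(-1) + 0·7 + (0)·(-6) + (1)·(-2) = 8
Writing each c_i in base p = 3:
  c_1 = 6 = 0·3^0 + 2·3^1
  c_2 = 1 = 1·3^0
  c_3 = 5 = 2·3^0 + 1·3^1
  c_4 = 7 = 1·3^0 + 2·3^1
  c_5 = 0
  c_6 = 8 = 2·3^0 + 2·3^1
Factor λ_0 = (0, 1, 2, 1, 0, 2)
Factor λ_1 = (2, 0, 1, 2, 0, 2)

((0, 1, 2, 1, 0, 2), (2, 0, 1, 2, 0, 2))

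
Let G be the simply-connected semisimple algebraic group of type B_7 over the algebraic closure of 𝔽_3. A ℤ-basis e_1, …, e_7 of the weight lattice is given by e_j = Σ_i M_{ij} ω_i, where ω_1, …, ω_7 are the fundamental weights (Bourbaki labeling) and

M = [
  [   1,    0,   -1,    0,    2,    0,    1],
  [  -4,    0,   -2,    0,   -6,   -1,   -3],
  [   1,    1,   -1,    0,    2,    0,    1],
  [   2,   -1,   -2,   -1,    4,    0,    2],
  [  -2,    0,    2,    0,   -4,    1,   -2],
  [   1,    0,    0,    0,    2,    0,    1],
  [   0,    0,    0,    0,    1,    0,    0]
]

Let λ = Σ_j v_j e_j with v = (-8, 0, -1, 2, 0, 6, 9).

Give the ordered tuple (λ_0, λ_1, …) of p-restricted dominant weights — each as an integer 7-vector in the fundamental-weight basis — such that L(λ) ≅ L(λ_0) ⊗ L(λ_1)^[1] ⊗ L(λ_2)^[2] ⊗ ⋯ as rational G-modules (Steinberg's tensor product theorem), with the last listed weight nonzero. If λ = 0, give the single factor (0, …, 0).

((2, 1, 2, 2, 2, 1, 0),)

Compute c_i = Σ_j M_{ij} v_j with v = (-8, 0, -1, 2, 0, 6, 9):
  c_1 = 1*-8 + 0*0 + -1*-1 + 0*2 + 2*0 + 0*6 + 1*9 = 2
  c_2 = -4*-8 + 0*0 + -2*-1 + 0*2 + -6*0 + -1*6 + -3*9 = 1
  c_3 = 1*-8 + 1*0 + -1*-1 + 0*2 + 2*0 + 0*6 + 1*9 = 2
  c_4 = 2*-8 + -1*0 + -2*-1 + -1*2 + 4*0 + 0*6 + 2*9 = 2
  c_5 = -2*-8 + 0*0 + 2*-1 + 0*2 + -4*0 + 1*6 + -2*9 = 2
  c_6 = 1*-8 + 0*0 + 0*-1 + 0*2 + 2*0 + 0*6 + 1*9 = 1
  c_7 = 0*-8 + 0*0 + 0*-1 + 0*2 + 1*0 + 0*6 + 0*9 = 0
Writing each c_i in base p = 3:
  c_1 = 2 = 2·3^0
  c_2 = 1 = 1·3^0
  c_3 = 2 = 2·3^0
  c_4 = 2 = 2·3^0
  c_5 = 2 = 2·3^0
  c_6 = 1 = 1·3^0
  c_7 = 0
Factor λ_0 = (2, 1, 2, 2, 2, 1, 0)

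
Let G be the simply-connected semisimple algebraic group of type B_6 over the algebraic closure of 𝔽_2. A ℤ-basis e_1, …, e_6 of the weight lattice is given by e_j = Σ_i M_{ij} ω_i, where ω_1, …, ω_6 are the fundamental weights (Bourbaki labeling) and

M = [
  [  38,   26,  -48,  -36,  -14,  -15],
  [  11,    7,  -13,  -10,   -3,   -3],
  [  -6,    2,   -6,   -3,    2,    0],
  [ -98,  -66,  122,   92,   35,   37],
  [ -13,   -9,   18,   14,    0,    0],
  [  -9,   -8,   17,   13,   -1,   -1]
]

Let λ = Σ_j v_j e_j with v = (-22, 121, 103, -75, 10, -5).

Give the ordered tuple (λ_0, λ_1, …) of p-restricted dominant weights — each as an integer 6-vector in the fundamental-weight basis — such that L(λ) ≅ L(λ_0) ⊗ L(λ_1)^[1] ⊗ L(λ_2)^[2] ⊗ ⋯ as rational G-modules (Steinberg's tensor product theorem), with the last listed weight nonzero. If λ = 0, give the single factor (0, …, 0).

Change of basis e → ω: c = M·v where v = (-22, 121, 103, -75, 10, -5):
  c_1 = (38)·(-22) + 26·121 + (-48)·(103) + (-36)·(-75) + (-14)·(10) + (-15)·(-5) = 1
  c_2 = (11)·(-22) + 7·121 + (-13)·(103) + (-10)·(-75) + (-3)·(10) + (-3)·(-5) = 1
  c_3 = (-6)·(-22) + 2·121 + (-6)·(103) + (-3)·(-75) + 2·10 + (0)·(-5) = 1
  c_4 = (-98)·(-22) + (-66)·(121) + 122·103 + (92)·(-75) + 35·10 + (37)·(-5) = 1
  c_5 = (-13)·(-22) + (-9)·(121) + 18·103 + (14)·(-75) + 0·10 + (0)·(-5) = 1
  c_6 = (-9)·(-22) + (-8)·(121) + 17·103 + (13)·(-75) + (-1)·(10) + (-1)·(-5) = 1
Base-2 expansion of each c_i:
  c_1 = 1 = 1·2^0
  c_2 = 1 = 1·2^0
  c_3 = 1 = 1·2^0
  c_4 = 1 = 1·2^0
  c_5 = 1 = 1·2^0
  c_6 = 1 = 1·2^0
Factor λ_0 = (1, 1, 1, 1, 1, 1)

((1, 1, 1, 1, 1, 1),)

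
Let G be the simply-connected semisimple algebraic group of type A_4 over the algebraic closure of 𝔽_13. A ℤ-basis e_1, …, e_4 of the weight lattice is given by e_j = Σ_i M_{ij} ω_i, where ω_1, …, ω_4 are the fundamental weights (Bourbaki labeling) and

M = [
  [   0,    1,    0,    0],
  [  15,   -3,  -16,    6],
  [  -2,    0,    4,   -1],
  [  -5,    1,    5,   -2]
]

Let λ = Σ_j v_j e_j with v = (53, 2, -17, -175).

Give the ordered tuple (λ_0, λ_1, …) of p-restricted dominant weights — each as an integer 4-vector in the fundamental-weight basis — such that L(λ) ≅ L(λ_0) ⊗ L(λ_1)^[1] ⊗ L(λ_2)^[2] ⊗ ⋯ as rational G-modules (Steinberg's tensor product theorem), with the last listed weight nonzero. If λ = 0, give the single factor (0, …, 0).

((2, 11, 1, 2),)

Change of basis e → ω: c = M·v where v = (53, 2, -17, -175):
  c_1 = 0·53 + 1·2 + (0)·(-17) + (0)·(-175) = 2
  c_2 = 15·53 + (-3)·(2) + (-16)·(-17) + (6)·(-175) = 11
  c_3 = (-2)·(53) + 0·2 + (4)·(-17) + (-1)·(-175) = 1
  c_4 = (-5)·(53) + 1·2 + (5)·(-17) + (-2)·(-175) = 2
Base-13 expansion of each c_i:
  c_1 = 2 = 2·13^0
  c_2 = 11 = 11·13^0
  c_3 = 1 = 1·13^0
  c_4 = 2 = 2·13^0
λ_0 = (2, 11, 1, 2)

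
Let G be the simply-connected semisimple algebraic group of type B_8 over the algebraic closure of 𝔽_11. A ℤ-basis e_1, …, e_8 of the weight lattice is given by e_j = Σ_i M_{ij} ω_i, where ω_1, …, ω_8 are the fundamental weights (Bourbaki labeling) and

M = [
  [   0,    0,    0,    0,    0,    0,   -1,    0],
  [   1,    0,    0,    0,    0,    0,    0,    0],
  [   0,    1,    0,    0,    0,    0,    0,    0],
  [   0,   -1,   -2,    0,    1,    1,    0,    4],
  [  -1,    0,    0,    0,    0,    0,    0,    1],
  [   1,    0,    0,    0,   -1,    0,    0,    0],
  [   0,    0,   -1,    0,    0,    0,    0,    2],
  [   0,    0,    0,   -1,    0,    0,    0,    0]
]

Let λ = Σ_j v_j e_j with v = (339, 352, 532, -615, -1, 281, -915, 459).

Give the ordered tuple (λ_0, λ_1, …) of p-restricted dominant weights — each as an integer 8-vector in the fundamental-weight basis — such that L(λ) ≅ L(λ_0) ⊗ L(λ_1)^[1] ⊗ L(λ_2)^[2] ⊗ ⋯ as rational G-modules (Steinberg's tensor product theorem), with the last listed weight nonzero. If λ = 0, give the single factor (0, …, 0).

In the fundamental-weight basis, λ has coordinates c = M·v (v = (339, 352, 532, -615, -1, 281, -915, 459)):
  c_1 = 0·339 + 0·352 + 0·532 + (0)·(-615) + (0)·(-1) + 0·281 + (-1)·(-915) + 0·459 = 915
  c_2 = 1·339 + 0·352 + 0·532 + (0)·(-615) + (0)·(-1) + 0·281 + (0)·(-915) + 0·459 = 339
  c_3 = 0·339 + 1·352 + 0·532 + (0)·(-615) + (0)·(-1) + 0·281 + (0)·(-915) + 0·459 = 352
  c_4 = 0·339 + (-1)·(352) + (-2)·(532) + (0)·(-615) + (1)·(-1) + 1·281 + (0)·(-915) + 4·459 = 700
  c_5 = (-1)·(339) + 0·352 + 0·532 + (0)·(-615) + (0)·(-1) + 0·281 + (0)·(-915) + 1·459 = 120
  c_6 = 1·339 + 0·352 + 0·532 + (0)·(-615) + (-1)·(-1) + 0·281 + (0)·(-915) + 0·459 = 340
  c_7 = 0·339 + 0·352 + (-1)·(532) + (0)·(-615) + (0)·(-1) + 0·281 + (0)·(-915) + 2·459 = 386
  c_8 = 0·339 + 0·352 + 0·532 + (-1)·(-615) + (0)·(-1) + 0·281 + (0)·(-915) + 0·459 = 615
Writing each c_i in base p = 11:
  c_1 = 915 = 2·11^0 + 6·11^1 + 7·11^2
  c_2 = 339 = 9·11^0 + 8·11^1 + 2·11^2
  c_3 = 352 = 0·11^0 + 10·11^1 + 2·11^2
  c_4 = 700 = 7·11^0 + 8·11^1 + 5·11^2
  c_5 = 120 = 10·11^0 + 10·11^1
  c_6 = 340 = 10·11^0 + 8·11^1 + 2·11^2
  c_7 = 386 = 1·11^0 + 2·11^1 + 3·11^2
  c_8 = 615 = 10·11^0 + 0·11^1 + 5·11^2
Factor λ_0 = (2, 9, 0, 7, 10, 10, 1, 10)
Factor λ_1 = (6, 8, 10, 8, 10, 8, 2, 0)
Factor λ_2 = (7, 2, 2, 5, 0, 2, 3, 5)

((2, 9, 0, 7, 10, 10, 1, 10), (6, 8, 10, 8, 10, 8, 2, 0), (7, 2, 2, 5, 0, 2, 3, 5))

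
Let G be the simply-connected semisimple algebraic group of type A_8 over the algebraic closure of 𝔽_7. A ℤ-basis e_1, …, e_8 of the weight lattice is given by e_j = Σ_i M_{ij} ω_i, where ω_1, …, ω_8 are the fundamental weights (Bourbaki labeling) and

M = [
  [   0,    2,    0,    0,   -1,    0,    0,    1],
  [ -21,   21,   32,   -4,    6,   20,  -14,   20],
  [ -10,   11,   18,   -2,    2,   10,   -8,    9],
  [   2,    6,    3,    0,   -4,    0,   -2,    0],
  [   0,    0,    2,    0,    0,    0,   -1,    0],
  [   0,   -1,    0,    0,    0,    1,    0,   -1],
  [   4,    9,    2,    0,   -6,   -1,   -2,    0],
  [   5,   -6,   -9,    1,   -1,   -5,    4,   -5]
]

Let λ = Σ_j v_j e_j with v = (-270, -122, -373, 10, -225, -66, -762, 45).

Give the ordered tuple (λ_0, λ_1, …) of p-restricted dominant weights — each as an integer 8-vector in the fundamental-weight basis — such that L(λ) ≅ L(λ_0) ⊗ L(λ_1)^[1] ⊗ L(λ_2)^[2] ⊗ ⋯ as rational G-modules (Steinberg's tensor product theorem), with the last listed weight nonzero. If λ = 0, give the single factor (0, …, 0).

((5, 2, 1, 5, 2, 4, 2, 3), (3, 4, 2, 4, 2, 1, 2, 4))

ω-coordinates c = M·v, v = (-270, -122, -373, 10, -225, -66, -762, 45):
  c_1 = (0)·(-270) + (2)·(-122) + (0)·(-373) + (0)·(10) + (-1)·(-225) + (0)·(-66) + (0)·(-762) + (1)·(45) = 26
  c_2 = (-21)·(-270) + (21)·(-122) + (32)·(-373) + (-4)·(10) + (6)·(-225) + (20)·(-66) + (-14)·(-762) + (20)·(45) = 30
  c_3 = (-10)·(-270) + (11)·(-122) + (18)·(-373) + (-2)·(10) + (2)·(-225) + (10)·(-66) + (-8)·(-762) + (9)·(45) = 15
  c_4 = (2)·(-270) + (6)·(-122) + (3)·(-373) + (0)·(10) + (-4)·(-225) + (0)·(-66) + (-2)·(-762) + (0)·(45) = 33
  c_5 = (0)·(-270) + (0)·(-122) + (2)·(-373) + (0)·(10) + (0)·(-225) + (0)·(-66) + (-1)·(-762) + (0)·(45) = 16
  c_6 = (0)·(-270) + (-1)·(-122) + (0)·(-373) + (0)·(10) + (0)·(-225) + (1)·(-66) + (0)·(-762) + (-1)·(45) = 11
  c_7 = (4)·(-270) + (9)·(-122) + (2)·(-373) + (0)·(10) + (-6)·(-225) + (-1)·(-66) + (-2)·(-762) + (0)·(45) = 16
  c_8 = (5)·(-270) + (-6)·(-122) + (-9)·(-373) + (1)·(10) + (-1)·(-225) + (-5)·(-66) + (4)·(-762) + (-5)·(45) = 31
p = 7; digits c_i = Σ_j d_{ij}·7^j, 0 ≤ d_{ij} < 7:
  c_1 = 26 = 5·7^0 + 3·7^1
  c_2 = 30 = 2·7^0 + 4·7^1
  c_3 = 15 = 1·7^0 + 2·7^1
  c_4 = 33 = 5·7^0 + 4·7^1
  c_5 = 16 = 2·7^0 + 2·7^1
  c_6 = 11 = 4·7^0 + 1·7^1
  c_7 = 16 = 2·7^0 + 2·7^1
  c_8 = 31 = 3·7^0 + 4·7^1
p-restricted factor λ_0 = (5, 2, 1, 5, 2, 4, 2, 3)
p-restricted factor λ_1 = (3, 4, 2, 4, 2, 1, 2, 4)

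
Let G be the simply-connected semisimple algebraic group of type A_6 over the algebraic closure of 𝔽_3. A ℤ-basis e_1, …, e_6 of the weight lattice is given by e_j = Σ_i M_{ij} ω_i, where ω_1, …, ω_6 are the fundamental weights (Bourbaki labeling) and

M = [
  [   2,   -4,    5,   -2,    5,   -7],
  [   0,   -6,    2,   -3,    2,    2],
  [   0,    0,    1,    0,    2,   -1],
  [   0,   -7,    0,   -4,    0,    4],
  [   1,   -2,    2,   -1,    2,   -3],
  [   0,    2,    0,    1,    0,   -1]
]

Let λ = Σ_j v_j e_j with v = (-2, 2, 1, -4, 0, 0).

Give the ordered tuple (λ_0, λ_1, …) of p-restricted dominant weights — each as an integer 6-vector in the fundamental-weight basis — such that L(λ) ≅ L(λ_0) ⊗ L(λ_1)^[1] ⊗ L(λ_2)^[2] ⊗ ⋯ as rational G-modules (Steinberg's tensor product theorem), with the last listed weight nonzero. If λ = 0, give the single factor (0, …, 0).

((1, 2, 1, 2, 0, 0),)

Compute c_i = Σ_j M_{ij} v_j with v = (-2, 2, 1, -4, 0, 0):
  c_1 = (2)·(-2) + (-4)·(2) + 5·1 + (-2)·(-4) + 5·0 + (-7)·(0) = 1
  c_2 = (0)·(-2) + (-6)·(2) + 2·1 + (-3)·(-4) + 2·0 + 2·0 = 2
  c_3 = (0)·(-2) + 0·2 + 1·1 + (0)·(-4) + 2·0 + (-1)·(0) = 1
  c_4 = (0)·(-2) + (-7)·(2) + 0·1 + (-4)·(-4) + 0·0 + 4·0 = 2
  c_5 = (1)·(-2) + (-2)·(2) + 2·1 + (-1)·(-4) + 2·0 + (-3)·(0) = 0
  c_6 = (0)·(-2) + 2·2 + 0·1 + (1)·(-4) + 0·0 + (-1)·(0) = 0
Base-3 expansion of each c_i:
  c_1 = 1 = 1·3^0
  c_2 = 2 = 2·3^0
  c_3 = 1 = 1·3^0
  c_4 = 2 = 2·3^0
  c_5 = 0
  c_6 = 0
Factor λ_0 = (1, 2, 1, 2, 0, 0)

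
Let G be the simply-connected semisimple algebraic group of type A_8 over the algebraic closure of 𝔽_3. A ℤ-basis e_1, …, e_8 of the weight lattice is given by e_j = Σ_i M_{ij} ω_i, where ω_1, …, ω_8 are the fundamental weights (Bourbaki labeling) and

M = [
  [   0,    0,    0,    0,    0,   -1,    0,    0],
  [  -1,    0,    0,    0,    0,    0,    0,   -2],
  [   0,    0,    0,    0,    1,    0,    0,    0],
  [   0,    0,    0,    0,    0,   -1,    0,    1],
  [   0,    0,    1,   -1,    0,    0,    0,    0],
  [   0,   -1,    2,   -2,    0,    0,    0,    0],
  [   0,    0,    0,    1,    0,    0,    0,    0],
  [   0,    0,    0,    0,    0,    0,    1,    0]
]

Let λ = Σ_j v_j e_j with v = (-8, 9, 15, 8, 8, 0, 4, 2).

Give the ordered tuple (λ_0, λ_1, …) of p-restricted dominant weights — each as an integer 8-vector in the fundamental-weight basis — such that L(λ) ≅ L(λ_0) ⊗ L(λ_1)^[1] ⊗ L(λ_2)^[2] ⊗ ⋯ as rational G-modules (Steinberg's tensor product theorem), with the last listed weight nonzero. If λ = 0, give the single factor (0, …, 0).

In the fundamental-weight basis, λ has coordinates c = M·v (v = (-8, 9, 15, 8, 8, 0, 4, 2)):
  c_1 = 0*-8 + 0*9 + 0*15 + 0*8 + 0*8 + -1*0 + 0*4 + 0*2 = 0
  c_2 = -1*-8 + 0*9 + 0*15 + 0*8 + 0*8 + 0*0 + 0*4 + -2*2 = 4
  c_3 = 0*-8 + 0*9 + 0*15 + 0*8 + 1*8 + 0*0 + 0*4 + 0*2 = 8
  c_4 = 0*-8 + 0*9 + 0*15 + 0*8 + 0*8 + -1*0 + 0*4 + 1*2 = 2
  c_5 = 0*-8 + 0*9 + 1*15 + -1*8 + 0*8 + 0*0 + 0*4 + 0*2 = 7
  c_6 = 0*-8 + -1*9 + 2*15 + -2*8 + 0*8 + 0*0 + 0*4 + 0*2 = 5
  c_7 = 0*-8 + 0*9 + 0*15 + 1*8 + 0*8 + 0*0 + 0*4 + 0*2 = 8
  c_8 = 0*-8 + 0*9 + 0*15 + 0*8 + 0*8 + 0*0 + 1*4 + 0*2 = 4
Base-3 expansion of each c_i:
  c_1 = 0
  c_2 = 4 = 1·3^0 + 1·3^1
  c_3 = 8 = 2·3^0 + 2·3^1
  c_4 = 2 = 2·3^0
  c_5 = 7 = 1·3^0 + 2·3^1
  c_6 = 5 = 2·3^0 + 1·3^1
  c_7 = 8 = 2·3^0 + 2·3^1
  c_8 = 4 = 1·3^0 + 1·3^1
λ_0 = (0, 1, 2, 2, 1, 2, 2, 1)
λ_1 = (0, 1, 2, 0, 2, 1, 2, 1)

((0, 1, 2, 2, 1, 2, 2, 1), (0, 1, 2, 0, 2, 1, 2, 1))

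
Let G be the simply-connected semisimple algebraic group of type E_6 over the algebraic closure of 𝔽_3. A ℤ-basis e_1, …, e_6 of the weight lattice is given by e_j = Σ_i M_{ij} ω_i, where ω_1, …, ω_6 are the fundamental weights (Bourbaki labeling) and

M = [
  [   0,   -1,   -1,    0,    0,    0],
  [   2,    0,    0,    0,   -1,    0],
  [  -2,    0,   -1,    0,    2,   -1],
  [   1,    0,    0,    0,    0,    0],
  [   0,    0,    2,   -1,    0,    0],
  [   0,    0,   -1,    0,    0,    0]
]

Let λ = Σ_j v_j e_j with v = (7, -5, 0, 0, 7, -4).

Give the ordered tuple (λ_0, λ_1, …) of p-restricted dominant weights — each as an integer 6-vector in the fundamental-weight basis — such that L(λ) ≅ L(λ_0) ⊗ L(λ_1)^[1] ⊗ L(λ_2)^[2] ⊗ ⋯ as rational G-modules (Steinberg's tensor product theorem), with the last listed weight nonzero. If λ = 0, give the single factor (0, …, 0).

ω-coordinates c = M·v, v = (7, -5, 0, 0, 7, -4):
  c_1 = (0)·(7) + (-1)·(-5) + (-1)·(0) + (0)·(0) + (0)·(7) + (0)·(-4) = 5
  c_2 = (2)·(7) + (0)·(-5) + (0)·(0) + (0)·(0) + (-1)·(7) + (0)·(-4) = 7
  c_3 = (-2)·(7) + (0)·(-5) + (-1)·(0) + (0)·(0) + (2)·(7) + (-1)·(-4) = 4
  c_4 = (1)·(7) + (0)·(-5) + (0)·(0) + (0)·(0) + (0)·(7) + (0)·(-4) = 7
  c_5 = (0)·(7) + (0)·(-5) + (2)·(0) + (-1)·(0) + (0)·(7) + (0)·(-4) = 0
  c_6 = (0)·(7) + (0)·(-5) + (-1)·(0) + (0)·(0) + (0)·(7) + (0)·(-4) = 0
Expand coordinatewise in base 3:
  c_1 = 5 = 2·3^0 + 1·3^1
  c_2 = 7 = 1·3^0 + 2·3^1
  c_3 = 4 = 1·3^0 + 1·3^1
  c_4 = 7 = 1·3^0 + 2·3^1
  c_5 = 0
  c_6 = 0
λ_0 = (2, 1, 1, 1, 0, 0)
λ_1 = (1, 2, 1, 2, 0, 0)

((2, 1, 1, 1, 0, 0), (1, 2, 1, 2, 0, 0))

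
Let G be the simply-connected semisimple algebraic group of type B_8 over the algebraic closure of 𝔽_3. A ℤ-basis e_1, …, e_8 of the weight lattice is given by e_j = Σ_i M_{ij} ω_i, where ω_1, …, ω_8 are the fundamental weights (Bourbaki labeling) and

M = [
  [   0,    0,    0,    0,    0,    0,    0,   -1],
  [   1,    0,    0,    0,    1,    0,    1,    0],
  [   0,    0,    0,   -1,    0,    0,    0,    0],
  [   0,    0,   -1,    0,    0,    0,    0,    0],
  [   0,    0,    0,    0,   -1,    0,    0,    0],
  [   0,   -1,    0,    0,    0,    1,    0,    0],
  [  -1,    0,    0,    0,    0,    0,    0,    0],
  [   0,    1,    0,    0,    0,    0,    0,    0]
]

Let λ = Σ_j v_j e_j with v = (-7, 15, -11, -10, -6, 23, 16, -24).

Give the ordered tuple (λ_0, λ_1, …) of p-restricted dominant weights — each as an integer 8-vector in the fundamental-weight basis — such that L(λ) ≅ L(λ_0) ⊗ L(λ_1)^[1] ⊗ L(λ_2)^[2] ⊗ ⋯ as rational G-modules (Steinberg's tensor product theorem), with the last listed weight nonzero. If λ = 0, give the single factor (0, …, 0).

((0, 0, 1, 2, 0, 2, 1, 0), (2, 1, 0, 0, 2, 2, 2, 2), (2, 0, 1, 1, 0, 0, 0, 1))

ω-coordinates c = M·v, v = (-7, 15, -11, -10, -6, 23, 16, -24):
  c_1 = (0)·(-7) + 0·15 + (0)·(-11) + (0)·(-10) + (0)·(-6) + 0·23 + 0·16 + (-1)·(-24) = 24
  c_2 = (1)·(-7) + 0·15 + (0)·(-11) + (0)·(-10) + (1)·(-6) + 0·23 + 1·16 + (0)·(-24) = 3
  c_3 = (0)·(-7) + 0·15 + (0)·(-11) + (-1)·(-10) + (0)·(-6) + 0·23 + 0·16 + (0)·(-24) = 10
  c_4 = (0)·(-7) + 0·15 + (-1)·(-11) + (0)·(-10) + (0)·(-6) + 0·23 + 0·16 + (0)·(-24) = 11
  c_5 = (0)·(-7) + 0·15 + (0)·(-11) + (0)·(-10) + (-1)·(-6) + 0·23 + 0·16 + (0)·(-24) = 6
  c_6 = (0)·(-7) + (-1)·(15) + (0)·(-11) + (0)·(-10) + (0)·(-6) + 1·23 + 0·16 + (0)·(-24) = 8
  c_7 = (-1)·(-7) + 0·15 + (0)·(-11) + (0)·(-10) + (0)·(-6) + 0·23 + 0·16 + (0)·(-24) = 7
  c_8 = (0)·(-7) + 1·15 + (0)·(-11) + (0)·(-10) + (0)·(-6) + 0·23 + 0·16 + (0)·(-24) = 15
Expand coordinatewise in base 3:
  c_1 = 24 = 0·3^0 + 2·3^1 + 2·3^2
  c_2 = 3 = 0·3^0 + 1·3^1
  c_3 = 10 = 1·3^0 + 0·3^1 + 1·3^2
  c_4 = 11 = 2·3^0 + 0·3^1 + 1·3^2
  c_5 = 6 = 0·3^0 + 2·3^1
  c_6 = 8 = 2·3^0 + 2·3^1
  c_7 = 7 = 1·3^0 + 2·3^1
  c_8 = 15 = 0·3^0 + 2·3^1 + 1·3^2
λ_0 = (0, 0, 1, 2, 0, 2, 1, 0)
λ_1 = (2, 1, 0, 0, 2, 2, 2, 2)
λ_2 = (2, 0, 1, 1, 0, 0, 0, 1)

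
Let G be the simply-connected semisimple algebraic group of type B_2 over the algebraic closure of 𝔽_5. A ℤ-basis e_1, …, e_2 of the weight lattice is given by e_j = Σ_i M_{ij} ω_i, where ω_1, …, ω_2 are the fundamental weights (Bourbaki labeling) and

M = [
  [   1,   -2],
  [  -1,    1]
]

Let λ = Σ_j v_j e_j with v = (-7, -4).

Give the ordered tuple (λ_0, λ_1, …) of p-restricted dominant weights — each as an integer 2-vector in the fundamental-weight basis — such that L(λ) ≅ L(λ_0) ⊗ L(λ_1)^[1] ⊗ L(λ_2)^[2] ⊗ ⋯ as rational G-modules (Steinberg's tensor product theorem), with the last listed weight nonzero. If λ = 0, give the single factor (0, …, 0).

((1, 3),)

Change of basis e → ω: c = M·v where v = (-7, -4):
  c_1 = (1)·(-7) + (-2)·(-4) = 1
  c_2 = (-1)·(-7) + (1)·(-4) = 3
Expand coordinatewise in base 5:
  c_1 = 1 = 1·5^0
  c_2 = 3 = 3·5^0
Factor λ_0 = (1, 3)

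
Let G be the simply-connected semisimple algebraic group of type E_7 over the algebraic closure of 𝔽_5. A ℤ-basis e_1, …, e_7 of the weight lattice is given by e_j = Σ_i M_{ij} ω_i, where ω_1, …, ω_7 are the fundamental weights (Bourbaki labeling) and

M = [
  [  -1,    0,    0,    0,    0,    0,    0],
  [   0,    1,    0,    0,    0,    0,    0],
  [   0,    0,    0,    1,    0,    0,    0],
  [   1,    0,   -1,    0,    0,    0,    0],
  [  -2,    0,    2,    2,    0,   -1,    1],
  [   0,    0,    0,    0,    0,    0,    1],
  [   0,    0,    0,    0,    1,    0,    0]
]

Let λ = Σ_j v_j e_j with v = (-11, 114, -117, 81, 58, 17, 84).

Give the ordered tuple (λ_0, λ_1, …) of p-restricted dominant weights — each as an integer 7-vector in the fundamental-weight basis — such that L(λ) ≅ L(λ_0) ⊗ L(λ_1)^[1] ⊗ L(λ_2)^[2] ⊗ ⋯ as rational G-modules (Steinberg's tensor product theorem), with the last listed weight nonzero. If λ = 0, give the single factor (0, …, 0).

((1, 4, 1, 1, 2, 4, 3), (2, 2, 1, 1, 3, 1, 1), (0, 4, 3, 4, 0, 3, 2))

ω-coordinates c = M·v, v = (-11, 114, -117, 81, 58, 17, 84):
  c_1 = -1*-11 + 0*114 + 0*-117 + 0*81 + 0*58 + 0*17 + 0*84 = 11
  c_2 = 0*-11 + 1*114 + 0*-117 + 0*81 + 0*58 + 0*17 + 0*84 = 114
  c_3 = 0*-11 + 0*114 + 0*-117 + 1*81 + 0*58 + 0*17 + 0*84 = 81
  c_4 = 1*-11 + 0*114 + -1*-117 + 0*81 + 0*58 + 0*17 + 0*84 = 106
  c_5 = -2*-11 + 0*114 + 2*-117 + 2*81 + 0*58 + -1*17 + 1*84 = 17
  c_6 = 0*-11 + 0*114 + 0*-117 + 0*81 + 0*58 + 0*17 + 1*84 = 84
  c_7 = 0*-11 + 0*114 + 0*-117 + 0*81 + 1*58 + 0*17 + 0*84 = 58
p = 5; digits c_i = Σ_j d_{ij}·5^j, 0 ≤ d_{ij} < 5:
  c_1 = 11 = 1·5^0 + 2·5^1
  c_2 = 114 = 4·5^0 + 2·5^1 + 4·5^2
  c_3 = 81 = 1·5^0 + 1·5^1 + 3·5^2
  c_4 = 106 = 1·5^0 + 1·5^1 + 4·5^2
  c_5 = 17 = 2·5^0 + 3·5^1
  c_6 = 84 = 4·5^0 + 1·5^1 + 3·5^2
  c_7 = 58 = 3·5^0 + 1·5^1 + 2·5^2
λ_0 = (1, 4, 1, 1, 2, 4, 3)
λ_1 = (2, 2, 1, 1, 3, 1, 1)
λ_2 = (0, 4, 3, 4, 0, 3, 2)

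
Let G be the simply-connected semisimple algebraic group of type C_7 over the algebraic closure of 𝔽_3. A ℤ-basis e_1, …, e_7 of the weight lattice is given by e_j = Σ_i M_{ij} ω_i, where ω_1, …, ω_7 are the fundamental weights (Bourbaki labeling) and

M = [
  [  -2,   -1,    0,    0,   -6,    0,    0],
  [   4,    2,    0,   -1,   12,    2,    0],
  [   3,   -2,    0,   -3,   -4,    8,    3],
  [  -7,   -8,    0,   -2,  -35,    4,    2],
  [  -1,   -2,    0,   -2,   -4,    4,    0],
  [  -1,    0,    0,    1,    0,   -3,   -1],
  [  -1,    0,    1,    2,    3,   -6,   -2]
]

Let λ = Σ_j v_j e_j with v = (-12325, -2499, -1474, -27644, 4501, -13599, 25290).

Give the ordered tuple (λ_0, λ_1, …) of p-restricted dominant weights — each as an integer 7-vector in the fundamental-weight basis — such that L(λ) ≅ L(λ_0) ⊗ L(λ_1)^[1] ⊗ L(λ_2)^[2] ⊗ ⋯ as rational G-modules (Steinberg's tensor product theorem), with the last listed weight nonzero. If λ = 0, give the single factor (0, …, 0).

((2, 1, 2, 0, 1, 2, 2), (2, 2, 0, 2, 1, 2, 2), (0, 2, 0, 1, 2, 2, 2), (2, 2, 1, 1, 1, 0, 2), (1, 1, 0, 2, 2, 2, 0))

Compute c_i = Σ_j M_{ij} v_j with v = (-12325, -2499, -1474, -27644, 4501, -13599, 25290):
  c_1 = (-2)·(-12325) + (-1)·(-2499) + (0)·(-1474) + (0)·(-27644) + (-6)·(4501) + (0)·(-13599) + 0·25290 = 143
  c_2 = (4)·(-12325) + (2)·(-2499) + (0)·(-1474) + (-1)·(-27644) + 12·4501 + (2)·(-13599) + 0·25290 = 160
  c_3 = (3)·(-12325) + (-2)·(-2499) + (0)·(-1474) + (-3)·(-27644) + (-4)·(4501) + (8)·(-13599) + 3·25290 = 29
  c_4 = (-7)·(-12325) + (-8)·(-2499) + (0)·(-1474) + (-2)·(-27644) + (-35)·(4501) + (4)·(-13599) + 2·25290 = 204
  c_5 = (-1)·(-12325) + (-2)·(-2499) + (0)·(-1474) + (-2)·(-27644) + (-4)·(4501) + (4)·(-13599) + 0·25290 = 211
  c_6 = (-1)·(-12325) + (0)·(-2499) + (0)·(-1474) + (1)·(-27644) + 0·4501 + (-3)·(-13599) + (-1)·(25290) = 188
  c_7 = (-1)·(-12325) + (0)·(-2499) + (1)·(-1474) + (2)·(-27644) + 3·4501 + (-6)·(-13599) + (-2)·(25290) = 80
Base-3 expansion of each c_i:
  c_1 = 143 = 2·3^0 + 2·3^1 + 0·3^2 + 2·3^3 + 1·3^4
  c_2 = 160 = 1·3^0 + 2·3^1 + 2·3^2 + 2·3^3 + 1·3^4
  c_3 = 29 = 2·3^0 + 0·3^1 + 0·3^2 + 1·3^3
  c_4 = 204 = 0·3^0 + 2·3^1 + 1·3^2 + 1·3^3 + 2·3^4
  c_5 = 211 = 1·3^0 + 1·3^1 + 2·3^2 + 1·3^3 + 2·3^4
  c_6 = 188 = 2·3^0 + 2·3^1 + 2·3^2 + 0·3^3 + 2·3^4
  c_7 = 80 = 2·3^0 + 2·3^1 + 2·3^2 + 2·3^3
p-restricted factor λ_0 = (2, 1, 2, 0, 1, 2, 2)
p-restricted factor λ_1 = (2, 2, 0, 2, 1, 2, 2)
p-restricted factor λ_2 = (0, 2, 0, 1, 2, 2, 2)
p-restricted factor λ_3 = (2, 2, 1, 1, 1, 0, 2)
p-restricted factor λ_4 = (1, 1, 0, 2, 2, 2, 0)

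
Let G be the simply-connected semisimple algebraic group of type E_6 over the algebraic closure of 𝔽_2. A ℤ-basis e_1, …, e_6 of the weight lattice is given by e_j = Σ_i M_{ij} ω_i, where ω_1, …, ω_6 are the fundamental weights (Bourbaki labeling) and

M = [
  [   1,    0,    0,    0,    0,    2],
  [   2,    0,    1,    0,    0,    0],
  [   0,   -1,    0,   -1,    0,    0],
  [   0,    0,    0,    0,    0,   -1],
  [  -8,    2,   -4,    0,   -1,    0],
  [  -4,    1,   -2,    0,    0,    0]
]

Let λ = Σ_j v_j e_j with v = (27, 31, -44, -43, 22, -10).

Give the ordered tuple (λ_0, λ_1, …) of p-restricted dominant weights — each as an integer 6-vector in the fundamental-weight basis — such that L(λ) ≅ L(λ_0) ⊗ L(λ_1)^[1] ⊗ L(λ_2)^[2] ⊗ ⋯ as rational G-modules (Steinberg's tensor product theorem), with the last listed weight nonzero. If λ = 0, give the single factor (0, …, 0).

Compute c_i = Σ_j M_{ij} v_j with v = (27, 31, -44, -43, 22, -10):
  c_1 = (1)·(27) + (0)·(31) + (0)·(-44) + (0)·(-43) + (0)·(22) + (2)·(-10) = 7
  c_2 = (2)·(27) + (0)·(31) + (1)·(-44) + (0)·(-43) + (0)·(22) + (0)·(-10) = 10
  c_3 = (0)·(27) + (-1)·(31) + (0)·(-44) + (-1)·(-43) + (0)·(22) + (0)·(-10) = 12
  c_4 = (0)·(27) + (0)·(31) + (0)·(-44) + (0)·(-43) + (0)·(22) + (-1)·(-10) = 10
  c_5 = (-8)·(27) + (2)·(31) + (-4)·(-44) + (0)·(-43) + (-1)·(22) + (0)·(-10) = 0
  c_6 = (-4)·(27) + (1)·(31) + (-2)·(-44) + (0)·(-43) + (0)·(22) + (0)·(-10) = 11
Writing each c_i in base p = 2:
  c_1 = 7 = 1·2^0 + 1·2^1 + 1·2^2
  c_2 = 10 = 0·2^0 + 1·2^1 + 0·2^2 + 1·2^3
  c_3 = 12 = 0·2^0 + 0·2^1 + 1·2^2 + 1·2^3
  c_4 = 10 = 0·2^0 + 1·2^1 + 0·2^2 + 1·2^3
  c_5 = 0
  c_6 = 11 = 1·2^0 + 1·2^1 + 0·2^2 + 1·2^3
Factor λ_0 = (1, 0, 0, 0, 0, 1)
Factor λ_1 = (1, 1, 0, 1, 0, 1)
Factor λ_2 = (1, 0, 1, 0, 0, 0)
Factor λ_3 = (0, 1, 1, 1, 0, 1)

((1, 0, 0, 0, 0, 1), (1, 1, 0, 1, 0, 1), (1, 0, 1, 0, 0, 0), (0, 1, 1, 1, 0, 1))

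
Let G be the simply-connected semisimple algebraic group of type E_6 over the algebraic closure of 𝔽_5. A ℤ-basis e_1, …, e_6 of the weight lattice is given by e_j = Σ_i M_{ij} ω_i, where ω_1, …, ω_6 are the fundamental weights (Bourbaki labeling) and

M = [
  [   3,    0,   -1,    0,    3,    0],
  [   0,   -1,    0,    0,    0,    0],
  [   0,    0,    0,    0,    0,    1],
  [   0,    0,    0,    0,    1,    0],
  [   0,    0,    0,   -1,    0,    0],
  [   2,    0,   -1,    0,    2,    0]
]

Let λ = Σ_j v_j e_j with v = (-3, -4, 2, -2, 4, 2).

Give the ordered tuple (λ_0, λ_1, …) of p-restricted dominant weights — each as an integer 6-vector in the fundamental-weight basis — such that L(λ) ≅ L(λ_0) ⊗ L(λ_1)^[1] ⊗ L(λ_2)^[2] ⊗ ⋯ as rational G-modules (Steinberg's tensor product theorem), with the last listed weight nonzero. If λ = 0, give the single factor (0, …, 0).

((1, 4, 2, 4, 2, 0),)

In the fundamental-weight basis, λ has coordinates c = M·v (v = (-3, -4, 2, -2, 4, 2)):
  c_1 = 3*-3 + 0*-4 + -1*2 + 0*-2 + 3*4 + 0*2 = 1
  c_2 = 0*-3 + -1*-4 + 0*2 + 0*-2 + 0*4 + 0*2 = 4
  c_3 = 0*-3 + 0*-4 + 0*2 + 0*-2 + 0*4 + 1*2 = 2
  c_4 = 0*-3 + 0*-4 + 0*2 + 0*-2 + 1*4 + 0*2 = 4
  c_5 = 0*-3 + 0*-4 + 0*2 + -1*-2 + 0*4 + 0*2 = 2
  c_6 = 2*-3 + 0*-4 + -1*2 + 0*-2 + 2*4 + 0*2 = 0
Expand coordinatewise in base 5:
  c_1 = 1 = 1·5^0
  c_2 = 4 = 4·5^0
  c_3 = 2 = 2·5^0
  c_4 = 4 = 4·5^0
  c_5 = 2 = 2·5^0
  c_6 = 0
λ_0 = (1, 4, 2, 4, 2, 0)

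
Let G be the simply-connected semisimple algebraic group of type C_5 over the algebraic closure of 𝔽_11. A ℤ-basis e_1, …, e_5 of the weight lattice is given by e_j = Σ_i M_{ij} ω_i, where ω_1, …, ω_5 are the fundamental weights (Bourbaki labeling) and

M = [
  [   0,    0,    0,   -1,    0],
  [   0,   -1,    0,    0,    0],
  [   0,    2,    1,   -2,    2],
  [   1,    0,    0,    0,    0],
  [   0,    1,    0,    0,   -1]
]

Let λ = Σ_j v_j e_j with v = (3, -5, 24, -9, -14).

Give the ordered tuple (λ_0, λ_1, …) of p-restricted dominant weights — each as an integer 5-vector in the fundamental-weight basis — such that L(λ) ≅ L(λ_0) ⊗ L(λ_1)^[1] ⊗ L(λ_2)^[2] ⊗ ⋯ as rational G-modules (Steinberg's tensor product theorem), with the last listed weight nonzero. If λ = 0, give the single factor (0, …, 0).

Compute c_i = Σ_j M_{ij} v_j with v = (3, -5, 24, -9, -14):
  c_1 = 0·3 + (0)·(-5) + 0·24 + (-1)·(-9) + (0)·(-14) = 9
  c_2 = 0·3 + (-1)·(-5) + 0·24 + (0)·(-9) + (0)·(-14) = 5
  c_3 = 0·3 + (2)·(-5) + 1·24 + (-2)·(-9) + (2)·(-14) = 4
  c_4 = 1·3 + (0)·(-5) + 0·24 + (0)·(-9) + (0)·(-14) = 3
  c_5 = 0·3 + (1)·(-5) + 0·24 + (0)·(-9) + (-1)·(-14) = 9
p = 11; digits c_i = Σ_j d_{ij}·11^j, 0 ≤ d_{ij} < 11:
  c_1 = 9 = 9·11^0
  c_2 = 5 = 5·11^0
  c_3 = 4 = 4·11^0
  c_4 = 3 = 3·11^0
  c_5 = 9 = 9·11^0
λ_0 = (9, 5, 4, 3, 9)

((9, 5, 4, 3, 9),)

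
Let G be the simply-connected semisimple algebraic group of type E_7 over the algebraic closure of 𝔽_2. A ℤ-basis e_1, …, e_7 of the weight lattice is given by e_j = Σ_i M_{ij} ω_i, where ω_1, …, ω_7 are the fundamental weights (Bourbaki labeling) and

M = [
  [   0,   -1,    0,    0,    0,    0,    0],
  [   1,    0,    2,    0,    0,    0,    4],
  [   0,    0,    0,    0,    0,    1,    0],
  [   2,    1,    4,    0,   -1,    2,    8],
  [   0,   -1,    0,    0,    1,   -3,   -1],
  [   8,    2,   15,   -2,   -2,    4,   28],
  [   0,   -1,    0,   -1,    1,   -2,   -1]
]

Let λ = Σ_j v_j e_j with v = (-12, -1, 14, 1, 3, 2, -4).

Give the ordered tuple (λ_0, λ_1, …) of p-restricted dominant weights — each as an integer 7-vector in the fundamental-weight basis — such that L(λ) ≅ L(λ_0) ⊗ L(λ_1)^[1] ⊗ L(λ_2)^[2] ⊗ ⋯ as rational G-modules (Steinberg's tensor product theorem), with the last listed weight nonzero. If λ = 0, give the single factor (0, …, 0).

ω-coordinates c = M·v, v = (-12, -1, 14, 1, 3, 2, -4):
  c_1 = (0)·(-12) + (-1)·(-1) + 0·14 + 0·1 + 0·3 + 0·2 + (0)·(-4) = 1
  c_2 = (1)·(-12) + (0)·(-1) + 2·14 + 0·1 + 0·3 + 0·2 + (4)·(-4) = 0
  c_3 = (0)·(-12) + (0)·(-1) + 0·14 + 0·1 + 0·3 + 1·2 + (0)·(-4) = 2
  c_4 = (2)·(-12) + (1)·(-1) + 4·14 + 0·1 + (-1)·(3) + 2·2 + (8)·(-4) = 0
  c_5 = (0)·(-12) + (-1)·(-1) + 0·14 + 0·1 + 1·3 + (-3)·(2) + (-1)·(-4) = 2
  c_6 = (8)·(-12) + (2)·(-1) + 15·14 + (-2)·(1) + (-2)·(3) + 4·2 + (28)·(-4) = 0
  c_7 = (0)·(-12) + (-1)·(-1) + 0·14 + (-1)·(1) + 1·3 + (-2)·(2) + (-1)·(-4) = 3
Expand coordinatewise in base 2:
  c_1 = 1 = 1·2^0
  c_2 = 0
  c_3 = 2 = 0·2^0 + 1·2^1
  c_4 = 0
  c_5 = 2 = 0·2^0 + 1·2^1
  c_6 = 0
  c_7 = 3 = 1·2^0 + 1·2^1
p-restricted factor λ_0 = (1, 0, 0, 0, 0, 0, 1)
p-restricted factor λ_1 = (0, 0, 1, 0, 1, 0, 1)

((1, 0, 0, 0, 0, 0, 1), (0, 0, 1, 0, 1, 0, 1))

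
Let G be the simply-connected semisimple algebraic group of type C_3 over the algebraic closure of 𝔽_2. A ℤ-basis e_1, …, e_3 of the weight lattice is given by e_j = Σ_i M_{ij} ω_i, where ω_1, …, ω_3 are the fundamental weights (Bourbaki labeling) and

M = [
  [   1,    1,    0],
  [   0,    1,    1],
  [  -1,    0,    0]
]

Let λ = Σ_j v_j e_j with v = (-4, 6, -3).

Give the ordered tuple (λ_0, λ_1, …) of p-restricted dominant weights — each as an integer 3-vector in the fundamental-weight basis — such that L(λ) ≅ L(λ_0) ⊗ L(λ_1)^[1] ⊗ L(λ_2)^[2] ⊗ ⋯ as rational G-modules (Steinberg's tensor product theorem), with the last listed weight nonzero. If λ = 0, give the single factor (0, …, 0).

((0, 1, 0), (1, 1, 0), (0, 0, 1))

In the fundamental-weight basis, λ has coordinates c = M·v (v = (-4, 6, -3)):
  c_1 = (1)·(-4) + 1·6 + (0)·(-3) = 2
  c_2 = (0)·(-4) + 1·6 + (1)·(-3) = 3
  c_3 = (-1)·(-4) + 0·6 + (0)·(-3) = 4
Writing each c_i in base p = 2:
  c_1 = 2 = 0·2^0 + 1·2^1
  c_2 = 3 = 1·2^0 + 1·2^1
  c_3 = 4 = 0·2^0 + 0·2^1 + 1·2^2
λ_0 = (0, 1, 0)
λ_1 = (1, 1, 0)
λ_2 = (0, 0, 1)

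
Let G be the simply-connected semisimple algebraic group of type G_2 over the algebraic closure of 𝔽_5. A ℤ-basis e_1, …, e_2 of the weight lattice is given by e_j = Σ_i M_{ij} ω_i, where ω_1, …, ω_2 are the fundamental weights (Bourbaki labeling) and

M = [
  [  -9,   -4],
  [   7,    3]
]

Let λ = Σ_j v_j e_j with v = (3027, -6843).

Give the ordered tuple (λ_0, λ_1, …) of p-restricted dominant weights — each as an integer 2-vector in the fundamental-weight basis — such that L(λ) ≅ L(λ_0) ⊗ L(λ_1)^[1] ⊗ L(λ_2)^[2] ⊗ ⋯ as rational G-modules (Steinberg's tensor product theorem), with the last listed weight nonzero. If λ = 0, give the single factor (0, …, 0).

Compute c_i = Σ_j M_{ij} v_j with v = (3027, -6843):
  c_1 = -9*3027 + -4*-6843 = 129
  c_2 = 7*3027 + 3*-6843 = 660
Writing each c_i in base p = 5:
  c_1 = 129 = 4·5^0 + 0·5^1 + 0·5^2 + 1·5^3
  c_2 = 660 = 0·5^0 + 2·5^1 + 1·5^2 + 0·5^3 + 1·5^4
Factor λ_0 = (4, 0)
Factor λ_1 = (0, 2)
Factor λ_2 = (0, 1)
Factor λ_3 = (1, 0)
Factor λ_4 = (0, 1)

((4, 0), (0, 2), (0, 1), (1, 0), (0, 1))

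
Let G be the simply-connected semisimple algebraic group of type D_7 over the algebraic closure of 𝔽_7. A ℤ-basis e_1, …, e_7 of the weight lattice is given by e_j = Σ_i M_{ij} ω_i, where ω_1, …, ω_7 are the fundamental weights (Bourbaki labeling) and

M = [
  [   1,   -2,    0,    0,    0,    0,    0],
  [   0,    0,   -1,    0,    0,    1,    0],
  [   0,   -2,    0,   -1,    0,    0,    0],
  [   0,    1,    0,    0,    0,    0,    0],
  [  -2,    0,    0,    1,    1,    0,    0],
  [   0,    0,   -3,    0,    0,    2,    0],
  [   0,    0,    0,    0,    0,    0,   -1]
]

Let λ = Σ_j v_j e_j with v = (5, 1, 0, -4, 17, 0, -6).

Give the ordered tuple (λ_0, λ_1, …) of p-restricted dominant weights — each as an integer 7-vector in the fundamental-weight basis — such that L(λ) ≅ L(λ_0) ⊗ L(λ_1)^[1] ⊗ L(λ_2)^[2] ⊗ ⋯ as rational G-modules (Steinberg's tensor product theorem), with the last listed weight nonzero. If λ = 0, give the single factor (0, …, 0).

((3, 0, 2, 1, 3, 0, 6),)

Compute c_i = Σ_j M_{ij} v_j with v = (5, 1, 0, -4, 17, 0, -6):
  c_1 = (1)·(5) + (-2)·(1) + (0)·(0) + (0)·(-4) + (0)·(17) + (0)·(0) + (0)·(-6) = 3
  c_2 = (0)·(5) + (0)·(1) + (-1)·(0) + (0)·(-4) + (0)·(17) + (1)·(0) + (0)·(-6) = 0
  c_3 = (0)·(5) + (-2)·(1) + (0)·(0) + (-1)·(-4) + (0)·(17) + (0)·(0) + (0)·(-6) = 2
  c_4 = (0)·(5) + (1)·(1) + (0)·(0) + (0)·(-4) + (0)·(17) + (0)·(0) + (0)·(-6) = 1
  c_5 = (-2)·(5) + (0)·(1) + (0)·(0) + (1)·(-4) + (1)·(17) + (0)·(0) + (0)·(-6) = 3
  c_6 = (0)·(5) + (0)·(1) + (-3)·(0) + (0)·(-4) + (0)·(17) + (2)·(0) + (0)·(-6) = 0
  c_7 = (0)·(5) + (0)·(1) + (0)·(0) + (0)·(-4) + (0)·(17) + (0)·(0) + (-1)·(-6) = 6
Base-7 expansion of each c_i:
  c_1 = 3 = 3·7^0
  c_2 = 0
  c_3 = 2 = 2·7^0
  c_4 = 1 = 1·7^0
  c_5 = 3 = 3·7^0
  c_6 = 0
  c_7 = 6 = 6·7^0
p-restricted factor λ_0 = (3, 0, 2, 1, 3, 0, 6)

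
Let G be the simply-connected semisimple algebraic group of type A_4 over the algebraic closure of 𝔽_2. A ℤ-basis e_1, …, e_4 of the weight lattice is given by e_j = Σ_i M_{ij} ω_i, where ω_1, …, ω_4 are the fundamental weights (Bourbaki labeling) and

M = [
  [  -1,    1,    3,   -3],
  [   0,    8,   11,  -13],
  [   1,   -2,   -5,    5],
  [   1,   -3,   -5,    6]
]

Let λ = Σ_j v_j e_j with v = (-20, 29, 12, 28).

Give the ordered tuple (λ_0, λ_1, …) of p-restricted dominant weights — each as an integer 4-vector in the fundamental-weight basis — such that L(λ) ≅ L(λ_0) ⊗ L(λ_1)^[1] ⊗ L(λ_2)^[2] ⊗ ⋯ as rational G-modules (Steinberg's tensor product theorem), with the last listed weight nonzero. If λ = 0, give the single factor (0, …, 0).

((1, 0, 0, 1), (0, 0, 1, 0))

Converting to the ω-basis (c_i = row i of M dotted with v = (-20, 29, 12, 28)):
  c_1 = -1*-20 + 1*29 + 3*12 + -3*28 = 1
  c_2 = 0*-20 + 8*29 + 11*12 + -13*28 = 0
  c_3 = 1*-20 + -2*29 + -5*12 + 5*28 = 2
  c_4 = 1*-20 + -3*29 + -5*12 + 6*28 = 1
p = 2; digits c_i = Σ_j d_{ij}·2^j, 0 ≤ d_{ij} < 2:
  c_1 = 1 = 1·2^0
  c_2 = 0
  c_3 = 2 = 0·2^0 + 1·2^1
  c_4 = 1 = 1·2^0
Factor λ_0 = (1, 0, 0, 1)
Factor λ_1 = (0, 0, 1, 0)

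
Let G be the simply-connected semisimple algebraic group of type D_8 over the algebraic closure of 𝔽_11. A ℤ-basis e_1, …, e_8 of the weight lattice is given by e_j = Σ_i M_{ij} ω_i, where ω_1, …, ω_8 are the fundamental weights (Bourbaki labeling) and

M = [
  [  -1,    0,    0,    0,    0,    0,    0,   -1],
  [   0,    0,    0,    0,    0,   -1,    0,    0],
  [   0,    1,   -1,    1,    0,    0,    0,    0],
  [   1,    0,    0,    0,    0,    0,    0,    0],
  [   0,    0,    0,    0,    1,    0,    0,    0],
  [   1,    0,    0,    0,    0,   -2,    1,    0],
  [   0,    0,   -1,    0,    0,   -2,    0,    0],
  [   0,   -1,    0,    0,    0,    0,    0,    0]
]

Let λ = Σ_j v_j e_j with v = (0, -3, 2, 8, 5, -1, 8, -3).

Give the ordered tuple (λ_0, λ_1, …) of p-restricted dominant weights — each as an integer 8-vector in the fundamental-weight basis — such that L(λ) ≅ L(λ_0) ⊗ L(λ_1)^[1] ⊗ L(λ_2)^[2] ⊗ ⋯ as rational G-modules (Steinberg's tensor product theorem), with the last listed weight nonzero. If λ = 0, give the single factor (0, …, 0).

((3, 1, 3, 0, 5, 10, 0, 3),)

Compute c_i = Σ_j M_{ij} v_j with v = (0, -3, 2, 8, 5, -1, 8, -3):
  c_1 = (-1)·(0) + (0)·(-3) + 0·2 + 0·8 + 0·5 + (0)·(-1) + 0·8 + (-1)·(-3) = 3
  c_2 = 0·0 + (0)·(-3) + 0·2 + 0·8 + 0·5 + (-1)·(-1) + 0·8 + (0)·(-3) = 1
  c_3 = 0·0 + (1)·(-3) + (-1)·(2) + 1·8 + 0·5 + (0)·(-1) + 0·8 + (0)·(-3) = 3
  c_4 = 1·0 + (0)·(-3) + 0·2 + 0·8 + 0·5 + (0)·(-1) + 0·8 + (0)·(-3) = 0
  c_5 = 0·0 + (0)·(-3) + 0·2 + 0·8 + 1·5 + (0)·(-1) + 0·8 + (0)·(-3) = 5
  c_6 = 1·0 + (0)·(-3) + 0·2 + 0·8 + 0·5 + (-2)·(-1) + 1·8 + (0)·(-3) = 10
  c_7 = 0·0 + (0)·(-3) + (-1)·(2) + 0·8 + 0·5 + (-2)·(-1) + 0·8 + (0)·(-3) = 0
  c_8 = 0·0 + (-1)·(-3) + 0·2 + 0·8 + 0·5 + (0)·(-1) + 0·8 + (0)·(-3) = 3
Writing each c_i in base p = 11:
  c_1 = 3 = 3·11^0
  c_2 = 1 = 1·11^0
  c_3 = 3 = 3·11^0
  c_4 = 0
  c_5 = 5 = 5·11^0
  c_6 = 10 = 10·11^0
  c_7 = 0
  c_8 = 3 = 3·11^0
Factor λ_0 = (3, 1, 3, 0, 5, 10, 0, 3)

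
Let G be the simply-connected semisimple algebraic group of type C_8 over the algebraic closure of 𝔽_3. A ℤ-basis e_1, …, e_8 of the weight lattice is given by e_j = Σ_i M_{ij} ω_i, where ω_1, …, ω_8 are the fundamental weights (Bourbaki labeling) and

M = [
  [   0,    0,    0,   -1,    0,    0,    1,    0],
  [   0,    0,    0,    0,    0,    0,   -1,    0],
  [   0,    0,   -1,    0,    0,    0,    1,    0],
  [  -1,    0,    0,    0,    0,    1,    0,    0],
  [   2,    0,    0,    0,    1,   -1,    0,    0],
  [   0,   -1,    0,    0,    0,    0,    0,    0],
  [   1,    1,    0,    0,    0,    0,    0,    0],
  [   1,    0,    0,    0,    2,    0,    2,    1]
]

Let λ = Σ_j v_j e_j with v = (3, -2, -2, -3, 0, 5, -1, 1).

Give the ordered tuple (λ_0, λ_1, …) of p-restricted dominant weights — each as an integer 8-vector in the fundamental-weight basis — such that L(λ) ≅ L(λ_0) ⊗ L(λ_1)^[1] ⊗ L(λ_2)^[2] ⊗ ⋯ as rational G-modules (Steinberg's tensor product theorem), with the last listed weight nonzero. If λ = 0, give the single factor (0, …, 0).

ω-coordinates c = M·v, v = (3, -2, -2, -3, 0, 5, -1, 1):
  c_1 = 0·3 + (0)·(-2) + (0)·(-2) + (-1)·(-3) + 0·0 + 0·5 + (1)·(-1) + 0·1 = 2
  c_2 = 0·3 + (0)·(-2) + (0)·(-2) + (0)·(-3) + 0·0 + 0·5 + (-1)·(-1) + 0·1 = 1
  c_3 = 0·3 + (0)·(-2) + (-1)·(-2) + (0)·(-3) + 0·0 + 0·5 + (1)·(-1) + 0·1 = 1
  c_4 = (-1)·(3) + (0)·(-2) + (0)·(-2) + (0)·(-3) + 0·0 + 1·5 + (0)·(-1) + 0·1 = 2
  c_5 = 2·3 + (0)·(-2) + (0)·(-2) + (0)·(-3) + 1·0 + (-1)·(5) + (0)·(-1) + 0·1 = 1
  c_6 = 0·3 + (-1)·(-2) + (0)·(-2) + (0)·(-3) + 0·0 + 0·5 + (0)·(-1) + 0·1 = 2
  c_7 = 1·3 + (1)·(-2) + (0)·(-2) + (0)·(-3) + 0·0 + 0·5 + (0)·(-1) + 0·1 = 1
  c_8 = 1·3 + (0)·(-2) + (0)·(-2) + (0)·(-3) + 2·0 + 0·5 + (2)·(-1) + 1·1 = 2
Expand coordinatewise in base 3:
  c_1 = 2 = 2·3^0
  c_2 = 1 = 1·3^0
  c_3 = 1 = 1·3^0
  c_4 = 2 = 2·3^0
  c_5 = 1 = 1·3^0
  c_6 = 2 = 2·3^0
  c_7 = 1 = 1·3^0
  c_8 = 2 = 2·3^0
Factor λ_0 = (2, 1, 1, 2, 1, 2, 1, 2)

((2, 1, 1, 2, 1, 2, 1, 2),)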